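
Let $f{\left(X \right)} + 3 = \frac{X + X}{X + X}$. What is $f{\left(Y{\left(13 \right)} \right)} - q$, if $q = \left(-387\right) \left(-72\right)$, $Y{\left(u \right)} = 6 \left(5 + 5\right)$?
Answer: $-27866$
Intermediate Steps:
$Y{\left(u \right)} = 60$ ($Y{\left(u \right)} = 6 \cdot 10 = 60$)
$f{\left(X \right)} = -2$ ($f{\left(X \right)} = -3 + \frac{X + X}{X + X} = -3 + \frac{2 X}{2 X} = -3 + 2 X \frac{1}{2 X} = -3 + 1 = -2$)
$q = 27864$
$f{\left(Y{\left(13 \right)} \right)} - q = -2 - 27864 = -27866$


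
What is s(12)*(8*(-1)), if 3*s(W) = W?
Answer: -32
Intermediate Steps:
s(W) = W/3
s(12)*(8*(-1)) = ((⅓)*12)*(8*(-1)) = 4*(-8) = -32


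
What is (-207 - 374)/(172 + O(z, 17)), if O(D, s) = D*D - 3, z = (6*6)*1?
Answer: -581/1465 ≈ -0.39659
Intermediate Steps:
z = 36 (z = 36*1 = 36)
O(D, s) = -3 + D² (O(D, s) = D² - 3 = -3 + D²)
(-207 - 374)/(172 + O(z, 17)) = (-207 - 374)/(172 + (-3 + 36²)) = -581/(172 + (-3 + 1296)) = -581/(172 + 1293) = -581/1465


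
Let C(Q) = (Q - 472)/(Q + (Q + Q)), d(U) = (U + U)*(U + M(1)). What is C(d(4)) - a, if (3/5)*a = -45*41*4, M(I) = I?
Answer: 61482/5 ≈ 12296.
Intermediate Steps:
a = -12300 (a = 5*(-45*41*4)/3 = 5*(-1845*4)/3 = (5/3)*(-7380) = -12300)
d(U) = 2*U*(1 + U) (d(U) = (U + U)*(U + 1) = (2*U)*(1 + U) = 2*U*(1 + U))
C(Q) = (-472 + Q)/(3*Q) (C(Q) = (-472 + Q)/(Q + 2*Q) = (-472 + Q)/((3*Q)) = (-472 + Q)*(1/(3*Q)) = (-472 + Q)/(3*Q))
C(d(4)) - a = (-472 + 2*4*(1 + 4))/(3*((2*4*(1 + 4)))) - 1*(-12300) = (-472 + 2*4*5)/(3*((2*4*5))) + 12300 = (1/3)*(-472 + 40)/40 + 12300 = (1/3)*(1/40)*(-432) + 12300 = -18/5 + 12300 = 61482/5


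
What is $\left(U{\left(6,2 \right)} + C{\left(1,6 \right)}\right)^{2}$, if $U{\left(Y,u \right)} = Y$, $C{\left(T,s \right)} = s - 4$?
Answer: $64$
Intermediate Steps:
$C{\left(T,s \right)} = -4 + s$ ($C{\left(T,s \right)} = s - 4 = -4 + s$)
$\left(U{\left(6,2 \right)} + C{\left(1,6 \right)}\right)^{2} = \left(6 + \left(-4 + 6\right)\right)^{2} = \left(6 + 2\right)^{2} = 8^{2} = 64$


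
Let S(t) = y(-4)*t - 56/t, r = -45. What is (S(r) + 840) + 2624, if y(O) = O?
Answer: 164036/45 ≈ 3645.2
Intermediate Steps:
S(t) = -56/t - 4*t (S(t) = -4*t - 56/t = -56/t - 4*t)
(S(r) + 840) + 2624 = ((-56/(-45) - 4*(-45)) + 840) + 2624 = ((-56*(-1/45) + 180) + 840) + 2624 = ((56/45 + 180) + 840) + 2624 = (8156/45 + 840) + 2624 = 45956/45 + 2624 = 164036/45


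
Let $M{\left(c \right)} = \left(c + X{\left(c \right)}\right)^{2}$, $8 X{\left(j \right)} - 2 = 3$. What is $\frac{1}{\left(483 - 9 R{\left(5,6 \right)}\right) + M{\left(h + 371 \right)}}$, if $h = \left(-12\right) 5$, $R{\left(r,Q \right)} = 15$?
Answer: $\frac{64}{6237321} \approx 1.0261 \cdot 10^{-5}$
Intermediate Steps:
$X{\left(j \right)} = \frac{5}{8}$ ($X{\left(j \right)} = \frac{1}{4} + \frac{1}{8} \cdot 3 = \frac{1}{4} + \frac{3}{8} = \frac{5}{8}$)
$h = -60$
$M{\left(c \right)} = \left(\frac{5}{8} + c\right)^{2}$ ($M{\left(c \right)} = \left(c + \frac{5}{8}\right)^{2} = \left(\frac{5}{8} + c\right)^{2}$)
$\frac{1}{\left(483 - 9 R{\left(5,6 \right)}\right) + M{\left(h + 371 \right)}} = \frac{1}{\left(483 - 135\right) + \frac{\left(5 + 8 \left(-60 + 371\right)\right)^{2}}{64}} = \frac{1}{\left(483 - 135\right) + \frac{\left(5 + 8 \cdot 311\right)^{2}}{64}} = \frac{1}{348 + \frac{\left(5 + 2488\right)^{2}}{64}} = \frac{1}{348 + \frac{2493^{2}}{64}} = \frac{1}{348 + \frac{1}{64} \cdot 6215049} = \frac{1}{348 + \frac{6215049}{64}} = \frac{1}{\frac{6237321}{64}} = \frac{64}{6237321}$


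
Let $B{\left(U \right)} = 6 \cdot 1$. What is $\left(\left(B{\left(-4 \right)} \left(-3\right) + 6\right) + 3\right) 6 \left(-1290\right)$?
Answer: $69660$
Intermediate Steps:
$B{\left(U \right)} = 6$
$\left(\left(B{\left(-4 \right)} \left(-3\right) + 6\right) + 3\right) 6 \left(-1290\right) = \left(\left(6 \left(-3\right) + 6\right) + 3\right) 6 \left(-1290\right) = \left(\left(-18 + 6\right) + 3\right) 6 \left(-1290\right) = \left(-12 + 3\right) 6 \left(-1290\right) = \left(-9\right) 6 \left(-1290\right) = \left(-54\right) \left(-1290\right) = 69660$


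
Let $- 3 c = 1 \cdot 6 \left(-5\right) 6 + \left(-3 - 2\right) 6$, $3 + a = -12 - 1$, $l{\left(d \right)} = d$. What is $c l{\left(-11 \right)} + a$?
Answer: $-786$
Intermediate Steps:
$a = -16$ ($a = -3 - 13 = -16$)
$c = 70$ ($c = - \frac{1 \cdot 6 \left(-5\right) 6 + \left(-3 - 2\right) 6}{3} = - \frac{6 \left(-5\right) 6 - 30}{3} = - \frac{\left(-30\right) 6 - 30}{3} = - \frac{-180 - 30}{3} = \left(- \frac{1}{3}\right) \left(-210\right) = 70$)
$c l{\left(-11 \right)} + a = 70 \left(-11\right) - 16 = -770 - 16 = -786$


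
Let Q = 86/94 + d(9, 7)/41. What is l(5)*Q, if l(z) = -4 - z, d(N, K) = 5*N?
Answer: -34902/1927 ≈ -18.112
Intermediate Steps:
Q = 3878/1927 (Q = 86/94 + (5*9)/41 = 86*(1/94) + 45*(1/41) = 43/47 + 45/41 = 3878/1927 ≈ 2.0125)
l(5)*Q = (-4 - 1*5)*(3878/1927) = (-4 - 5)*(3878/1927) = -9*3878/1927 = -34902/1927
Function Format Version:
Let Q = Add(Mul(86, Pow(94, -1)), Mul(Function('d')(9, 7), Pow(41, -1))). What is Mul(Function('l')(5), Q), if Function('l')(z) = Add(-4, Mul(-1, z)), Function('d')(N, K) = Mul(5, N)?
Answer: Rational(-34902, 1927) ≈ -18.112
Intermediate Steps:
Q = Rational(3878, 1927) (Q = Add(Mul(86, Pow(94, -1)), Mul(Mul(5, 9), Pow(41, -1))) = Add(Mul(86, Rational(1, 94)), Mul(45, Rational(1, 41))) = Add(Rational(43, 47), Rational(45, 41)) = Rational(3878, 1927) ≈ 2.0125)
Mul(Function('l')(5), Q) = Mul(Add(-4, Mul(-1, 5)), Rational(3878, 1927)) = Mul(Add(-4, -5), Rational(3878, 1927)) = Mul(-9, Rational(3878, 1927)) = Rational(-34902, 1927)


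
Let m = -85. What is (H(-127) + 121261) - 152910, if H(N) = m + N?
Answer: -31861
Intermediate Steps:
H(N) = -85 + N
(H(-127) + 121261) - 152910 = ((-85 - 127) + 121261) - 152910 = (-212 + 121261) - 152910 = 121049 - 152910 = -31861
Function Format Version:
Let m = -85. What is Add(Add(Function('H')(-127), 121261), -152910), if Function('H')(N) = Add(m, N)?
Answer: -31861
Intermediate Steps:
Function('H')(N) = Add(-85, N)
Add(Add(Function('H')(-127), 121261), -152910) = Add(Add(Add(-85, -127), 121261), -152910) = Add(Add(-212, 121261), -152910) = Add(121049, -152910) = -31861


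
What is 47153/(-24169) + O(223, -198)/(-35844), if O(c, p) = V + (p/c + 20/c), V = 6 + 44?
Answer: -94292276926/48296985207 ≈ -1.9523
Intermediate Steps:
V = 50
O(c, p) = 50 + 20/c + p/c (O(c, p) = 50 + (p/c + 20/c) = 50 + (20/c + p/c) = 50 + 20/c + p/c)
47153/(-24169) + O(223, -198)/(-35844) = 47153/(-24169) + ((20 - 198 + 50*223)/223)/(-35844) = 47153*(-1/24169) + ((20 - 198 + 11150)/223)*(-1/35844) = -47153/24169 + ((1/223)*10972)*(-1/35844) = -47153/24169 + (10972/223)*(-1/35844) = -47153/24169 - 2743/1998303 = -94292276926/48296985207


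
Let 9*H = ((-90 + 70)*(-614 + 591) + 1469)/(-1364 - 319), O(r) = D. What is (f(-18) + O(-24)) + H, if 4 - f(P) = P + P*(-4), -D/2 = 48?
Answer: -737797/5049 ≈ -146.13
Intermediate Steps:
D = -96 (D = -2*48 = -96)
O(r) = -96
H = -643/5049 (H = (((-90 + 70)*(-614 + 591) + 1469)/(-1364 - 319))/9 = ((-20*(-23) + 1469)/(-1683))/9 = ((460 + 1469)*(-1/1683))/9 = (1929*(-1/1683))/9 = (⅑)*(-643/561) = -643/5049 ≈ -0.12735)
f(P) = 4 + 3*P (f(P) = 4 - (P + P*(-4)) = 4 - (P - 4*P) = 4 - (-3)*P = 4 + 3*P)
(f(-18) + O(-24)) + H = ((4 + 3*(-18)) - 96) - 643/5049 = ((4 - 54) - 96) - 643/5049 = (-50 - 96) - 643/5049 = -146 - 643/5049 = -737797/5049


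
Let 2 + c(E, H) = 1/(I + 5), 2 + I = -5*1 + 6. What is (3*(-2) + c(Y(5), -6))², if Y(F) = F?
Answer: 961/16 ≈ 60.063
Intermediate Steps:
I = -1 (I = -2 + (-5*1 + 6) = -2 + (-5 + 6) = -2 + 1 = -1)
c(E, H) = -7/4 (c(E, H) = -2 + 1/(-1 + 5) = -2 + 1/4 = -2 + ¼ = -7/4)
(3*(-2) + c(Y(5), -6))² = (3*(-2) - 7/4)² = (-6 - 7/4)² = (-31/4)² = 961/16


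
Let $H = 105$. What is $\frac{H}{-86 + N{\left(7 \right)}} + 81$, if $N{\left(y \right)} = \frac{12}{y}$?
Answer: $\frac{9411}{118} \approx 79.754$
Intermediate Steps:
$\frac{H}{-86 + N{\left(7 \right)}} + 81 = \frac{105}{-86 + \frac{12}{7}} + 81 = \frac{105}{- \frac{590}{7}} + 81 = 105 \left(- \frac{7}{590}\right) + 81 = - \frac{147}{118} + 81 = \frac{9411}{118}$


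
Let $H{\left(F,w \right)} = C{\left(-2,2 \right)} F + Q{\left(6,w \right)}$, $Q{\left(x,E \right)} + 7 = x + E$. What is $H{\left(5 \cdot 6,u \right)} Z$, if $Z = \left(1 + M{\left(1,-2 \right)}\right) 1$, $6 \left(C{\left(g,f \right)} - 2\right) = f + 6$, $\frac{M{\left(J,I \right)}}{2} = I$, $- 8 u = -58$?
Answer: $- \frac{1275}{4} \approx -318.75$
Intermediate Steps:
$u = \frac{29}{4}$ ($u = \left(- \frac{1}{8}\right) \left(-58\right) = \frac{29}{4} \approx 7.25$)
$M{\left(J,I \right)} = 2 I$
$C{\left(g,f \right)} = 3 + \frac{f}{6}$ ($C{\left(g,f \right)} = 2 + \frac{f + 6}{6} = 2 + \frac{6 + f}{6} = 2 + \left(1 + \frac{f}{6}\right) = 3 + \frac{f}{6}$)
$Q{\left(x,E \right)} = -7 + E + x$ ($Q{\left(x,E \right)} = -7 + \left(x + E\right) = -7 + \left(E + x\right) = -7 + E + x$)
$H{\left(F,w \right)} = -1 + w + \frac{10 F}{3}$ ($H{\left(F,w \right)} = \left(3 + \frac{1}{6} \cdot 2\right) F + \left(-7 + w + 6\right) = \left(3 + \frac{1}{3}\right) F + \left(-1 + w\right) = \frac{10 F}{3} + \left(-1 + w\right) = -1 + w + \frac{10 F}{3}$)
$Z = -3$ ($Z = \left(1 + 2 \left(-2\right)\right) 1 = \left(1 - 4\right) 1 = \left(-3\right) 1 = -3$)
$H{\left(5 \cdot 6,u \right)} Z = \left(-1 + \frac{29}{4} + \frac{10 \cdot 5 \cdot 6}{3}\right) \left(-3\right) = \left(-1 + \frac{29}{4} + \frac{10}{3} \cdot 30\right) \left(-3\right) = \left(-1 + \frac{29}{4} + 100\right) \left(-3\right) = \frac{425}{4} \left(-3\right) = - \frac{1275}{4}$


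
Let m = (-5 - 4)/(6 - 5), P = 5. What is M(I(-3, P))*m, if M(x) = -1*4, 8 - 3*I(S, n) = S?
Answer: 36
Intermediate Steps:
I(S, n) = 8/3 - S/3
M(x) = -4
m = -9 (m = -9/1 = 1*(-9) = -9)
M(I(-3, P))*m = -4*(-9) = 36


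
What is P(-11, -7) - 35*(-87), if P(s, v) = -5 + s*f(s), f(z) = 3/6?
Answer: 6069/2 ≈ 3034.5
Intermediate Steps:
f(z) = 1/2 (f(z) = 3*(1/6) = 1/2)
P(s, v) = -5 + s/2 (P(s, v) = -5 + s*(1/2) = -5 + s/2)
P(-11, -7) - 35*(-87) = (-5 + (1/2)*(-11)) - 35*(-87) = (-5 - 11/2) + 3045 = -21/2 + 3045 = 6069/2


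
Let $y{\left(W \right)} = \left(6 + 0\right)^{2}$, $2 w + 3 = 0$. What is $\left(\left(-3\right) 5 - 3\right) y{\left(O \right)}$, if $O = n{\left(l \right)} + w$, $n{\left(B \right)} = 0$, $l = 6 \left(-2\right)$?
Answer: $-648$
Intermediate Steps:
$l = -12$
$w = - \frac{3}{2}$ ($w = - \frac{3}{2} + \frac{1}{2} \cdot 0 = - \frac{3}{2} + 0 = - \frac{3}{2} \approx -1.5$)
$O = - \frac{3}{2}$ ($O = 0 - \frac{3}{2} = - \frac{3}{2} \approx -1.5$)
$y{\left(W \right)} = 36$ ($y{\left(W \right)} = 6^{2} = 36$)
$\left(\left(-3\right) 5 - 3\right) y{\left(O \right)} = \left(\left(-3\right) 5 - 3\right) 36 = \left(-15 - 3\right) 36 = \left(-18\right) 36 = -648$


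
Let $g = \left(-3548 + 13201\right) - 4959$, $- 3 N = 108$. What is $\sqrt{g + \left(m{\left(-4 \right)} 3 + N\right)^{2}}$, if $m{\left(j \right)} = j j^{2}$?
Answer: $\sqrt{56678} \approx 238.07$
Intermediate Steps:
$N = -36$ ($N = \left(- \frac{1}{3}\right) 108 = -36$)
$m{\left(j \right)} = j^{3}$
$g = 4694$ ($g = 9653 - 4959 = 4694$)
$\sqrt{g + \left(m{\left(-4 \right)} 3 + N\right)^{2}} = \sqrt{4694 + \left(\left(-4\right)^{3} \cdot 3 - 36\right)^{2}} = \sqrt{4694 + \left(\left(-64\right) 3 - 36\right)^{2}} = \sqrt{4694 + \left(-192 - 36\right)^{2}} = \sqrt{4694 + \left(-228\right)^{2}} = \sqrt{4694 + 51984} = \sqrt{56678}$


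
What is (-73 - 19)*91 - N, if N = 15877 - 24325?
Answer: 76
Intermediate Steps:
N = -8448
(-73 - 19)*91 - N = (-73 - 19)*91 - 1*(-8448) = -92*91 + 8448 = -8372 + 8448 = 76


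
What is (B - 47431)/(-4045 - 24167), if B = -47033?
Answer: 7872/2351 ≈ 3.3484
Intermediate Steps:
(B - 47431)/(-4045 - 24167) = (-47033 - 47431)/(-4045 - 24167) = -94464/(-28212) = -94464*(-1/28212) = 7872/2351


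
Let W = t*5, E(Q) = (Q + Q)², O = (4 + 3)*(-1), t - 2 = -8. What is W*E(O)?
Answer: -5880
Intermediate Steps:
t = -6 (t = 2 - 8 = -6)
O = -7 (O = 7*(-1) = -7)
E(Q) = 4*Q² (E(Q) = (2*Q)² = 4*Q²)
W = -30 (W = -6*5 = -30)
W*E(O) = -120*(-7)² = -120*49 = -30*196 = -5880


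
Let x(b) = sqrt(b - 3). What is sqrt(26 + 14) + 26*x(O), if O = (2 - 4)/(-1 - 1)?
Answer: 2*sqrt(10) + 26*I*sqrt(2) ≈ 6.3246 + 36.77*I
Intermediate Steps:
O = 1 (O = -2/(-2) = -2*(-1/2) = 1)
x(b) = sqrt(-3 + b)
sqrt(26 + 14) + 26*x(O) = sqrt(26 + 14) + 26*sqrt(-3 + 1) = sqrt(40) + 26*sqrt(-2) = 2*sqrt(10) + 26*(I*sqrt(2)) = 2*sqrt(10) + 26*I*sqrt(2)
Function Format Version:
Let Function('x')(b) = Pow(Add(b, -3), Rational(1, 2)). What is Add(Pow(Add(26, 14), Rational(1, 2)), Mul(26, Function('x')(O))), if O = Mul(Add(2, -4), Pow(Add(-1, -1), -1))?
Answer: Add(Mul(2, Pow(10, Rational(1, 2))), Mul(26, I, Pow(2, Rational(1, 2)))) ≈ Add(6.3246, Mul(36.770, I))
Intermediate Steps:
O = 1 (O = Mul(-2, Pow(-2, -1)) = Mul(-2, Rational(-1, 2)) = 1)
Function('x')(b) = Pow(Add(-3, b), Rational(1, 2))
Add(Pow(Add(26, 14), Rational(1, 2)), Mul(26, Function('x')(O))) = Add(Pow(Add(26, 14), Rational(1, 2)), Mul(26, Pow(Add(-3, 1), Rational(1, 2)))) = Add(Pow(40, Rational(1, 2)), Mul(26, Pow(-2, Rational(1, 2)))) = Add(Mul(2, Pow(10, Rational(1, 2))), Mul(26, Mul(I, Pow(2, Rational(1, 2))))) = Add(Mul(2, Pow(10, Rational(1, 2))), Mul(26, I, Pow(2, Rational(1, 2))))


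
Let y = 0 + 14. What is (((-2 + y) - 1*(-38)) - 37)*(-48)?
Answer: -624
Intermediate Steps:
y = 14
(((-2 + y) - 1*(-38)) - 37)*(-48) = (((-2 + 14) - 1*(-38)) - 37)*(-48) = ((12 + 38) - 37)*(-48) = (50 - 37)*(-48) = 13*(-48) = -624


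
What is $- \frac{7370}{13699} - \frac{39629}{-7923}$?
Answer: $\frac{25499219}{5712483} \approx 4.4638$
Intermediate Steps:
$- \frac{7370}{13699} - \frac{39629}{-7923} = \left(-7370\right) \frac{1}{13699} - - \frac{39629}{7923} = - \frac{7370}{13699} + \frac{39629}{7923} = \frac{25499219}{5712483}$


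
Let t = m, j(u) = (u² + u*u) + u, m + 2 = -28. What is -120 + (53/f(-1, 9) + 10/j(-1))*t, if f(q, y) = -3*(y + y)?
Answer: -3515/9 ≈ -390.56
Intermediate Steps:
m = -30 (m = -2 - 28 = -30)
j(u) = u + 2*u² (j(u) = (u² + u²) + u = 2*u² + u = u + 2*u²)
f(q, y) = -6*y
t = -30
-120 + (53/f(-1, 9) + 10/j(-1))*t = -120 + (53/((-6*9)) + 10/((-(1 + 2*(-1)))))*(-30) = -120 + (53/(-54) + 10/((-(1 - 2))))*(-30) = -120 + (53*(-1/54) + 10/((-1*(-1))))*(-30) = -120 + (-53/54 + 10/1)*(-30) = -120 + (-53/54 + 10*1)*(-30) = -120 + (-53/54 + 10)*(-30) = -120 + (487/54)*(-30) = -120 - 2435/9 = -3515/9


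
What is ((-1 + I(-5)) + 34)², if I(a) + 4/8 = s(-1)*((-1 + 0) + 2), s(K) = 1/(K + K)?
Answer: 1024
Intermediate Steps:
s(K) = 1/(2*K)
I(a) = -1 (I(a) = -½ + ((½)/(-1))*((-1 + 0) + 2) = -½ + ((½)*(-1))*(-1 + 2) = -½ - ½*1 = -½ - ½ = -1)
((-1 + I(-5)) + 34)² = ((-1 - 1) + 34)² = (-2 + 34)² = 32² = 1024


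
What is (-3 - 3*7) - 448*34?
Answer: -15256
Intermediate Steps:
(-3 - 3*7) - 448*34 = (-3 - 21) - 112*136 = -24 - 15232 = -15256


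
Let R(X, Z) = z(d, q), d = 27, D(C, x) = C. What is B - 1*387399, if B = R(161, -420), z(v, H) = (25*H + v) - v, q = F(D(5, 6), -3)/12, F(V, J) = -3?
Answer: -1549621/4 ≈ -3.8741e+5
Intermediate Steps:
q = -1/4 (q = -3/12 = -3*1/12 = -1/4 ≈ -0.25000)
z(v, H) = 25*H (z(v, H) = (v + 25*H) - v = 25*H)
R(X, Z) = -25/4 (R(X, Z) = 25*(-1/4) = -25/4)
B = -25/4 ≈ -6.2500
B - 1*387399 = -25/4 - 1*387399 = -25/4 - 387399 = -1549621/4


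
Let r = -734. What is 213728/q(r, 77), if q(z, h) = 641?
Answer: 213728/641 ≈ 333.43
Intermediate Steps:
213728/q(r, 77) = 213728/641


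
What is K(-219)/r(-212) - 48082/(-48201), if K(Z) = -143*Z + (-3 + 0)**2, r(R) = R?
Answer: -749875571/5109306 ≈ -146.77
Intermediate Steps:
K(Z) = 9 - 143*Z (K(Z) = -143*Z + (-3)**2 = -143*Z + 9 = 9 - 143*Z)
K(-219)/r(-212) - 48082/(-48201) = (9 - 143*(-219))/(-212) - 48082/(-48201) = (9 + 31317)*(-1/212) - 48082*(-1/48201) = 31326*(-1/212) + 48082/48201 = -15663/106 + 48082/48201 = -749875571/5109306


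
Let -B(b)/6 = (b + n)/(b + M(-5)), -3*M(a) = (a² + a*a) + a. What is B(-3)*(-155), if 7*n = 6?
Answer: 775/7 ≈ 110.71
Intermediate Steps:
n = 6/7 (n = (⅐)*6 = 6/7 ≈ 0.85714)
M(a) = -2*a²/3 - a/3 (M(a) = -((a² + a*a) + a)/3 = -((a² + a²) + a)/3 = -(2*a² + a)/3 = -(a + 2*a²)/3 = -2*a²/3 - a/3)
B(b) = -6*(6/7 + b)/(-15 + b) (B(b) = -6*(b + 6/7)/(b - ⅓*(-5)*(1 + 2*(-5))) = -6*(6/7 + b)/(b - ⅓*(-5)*(1 - 10)) = -6*(6/7 + b)/(b - ⅓*(-5)*(-9)) = -6*(6/7 + b)/(b - 15) = -6*(6/7 + b)/(-15 + b))
B(-3)*(-155) = (6*(-6 - 7*(-3))/(7*(-15 - 3)))*(-155) = ((6/7)*(-6 + 21)/(-18))*(-155) = ((6/7)*(-1/18)*15)*(-155) = -5/7*(-155) = 775/7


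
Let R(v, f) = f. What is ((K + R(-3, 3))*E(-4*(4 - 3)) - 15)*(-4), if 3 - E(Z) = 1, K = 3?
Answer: 12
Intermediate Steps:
E(Z) = 2 (E(Z) = 3 - 1*1 = 3 - 1 = 2)
((K + R(-3, 3))*E(-4*(4 - 3)) - 15)*(-4) = ((3 + 3)*2 - 15)*(-4) = (6*2 - 15)*(-4) = (12 - 15)*(-4) = -3*(-4) = 12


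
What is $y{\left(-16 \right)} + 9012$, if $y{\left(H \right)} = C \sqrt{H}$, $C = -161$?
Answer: $9012 - 644 i \approx 9012.0 - 644.0 i$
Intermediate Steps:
$y{\left(H \right)} = - 161 \sqrt{H}$
$y{\left(-16 \right)} + 9012 = - 161 \sqrt{-16} + 9012 = - 161 \cdot 4 i + 9012 = - 644 i + 9012 = 9012 - 644 i$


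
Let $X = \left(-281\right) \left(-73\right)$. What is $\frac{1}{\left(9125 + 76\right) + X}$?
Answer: $\frac{1}{29714} \approx 3.3654 \cdot 10^{-5}$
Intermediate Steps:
$X = 20513$
$\frac{1}{\left(9125 + 76\right) + X} = \frac{1}{\left(9125 + 76\right) + 20513} = \frac{1}{9201 + 20513} = \frac{1}{29714}$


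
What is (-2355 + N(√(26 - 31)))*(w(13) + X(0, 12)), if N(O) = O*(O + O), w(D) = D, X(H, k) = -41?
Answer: 66220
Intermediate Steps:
N(O) = 2*O² (N(O) = O*(2*O) = 2*O²)
(-2355 + N(√(26 - 31)))*(w(13) + X(0, 12)) = (-2355 + 2*(√(26 - 31))²)*(13 - 41) = (-2355 + 2*(√(-5))²)*(-28) = (-2355 + 2*(I*√5)²)*(-28) = (-2355 + 2*(-5))*(-28) = (-2355 - 10)*(-28) = -2365*(-28) = 66220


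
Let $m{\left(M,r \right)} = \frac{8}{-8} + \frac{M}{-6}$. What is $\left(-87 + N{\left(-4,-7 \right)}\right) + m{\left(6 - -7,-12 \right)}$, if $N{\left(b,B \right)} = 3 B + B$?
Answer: $- \frac{709}{6} \approx -118.17$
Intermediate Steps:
$m{\left(M,r \right)} = -1 - \frac{M}{6}$ ($m{\left(M,r \right)} = 8 \left(- \frac{1}{8}\right) + M \left(- \frac{1}{6}\right) = -1 - \frac{M}{6}$)
$N{\left(b,B \right)} = 4 B$
$\left(-87 + N{\left(-4,-7 \right)}\right) + m{\left(6 - -7,-12 \right)} = \left(-87 + 4 \left(-7\right)\right) - \left(1 + \frac{6 - -7}{6}\right) = \left(-87 - 28\right) - \left(1 + \frac{6 + 7}{6}\right) = -115 - \frac{19}{6} = - \frac{709}{6}$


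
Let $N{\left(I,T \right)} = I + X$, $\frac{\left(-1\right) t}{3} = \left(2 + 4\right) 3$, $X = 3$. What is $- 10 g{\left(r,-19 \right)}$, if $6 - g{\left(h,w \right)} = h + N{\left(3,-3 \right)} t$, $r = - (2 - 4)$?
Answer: $-3280$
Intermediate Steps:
$r = 2$ ($r = \left(-1\right) \left(-2\right) = 2$)
$t = -54$ ($t = - 3 \left(2 + 4\right) 3 = - 3 \cdot 6 \cdot 3 = \left(-3\right) 18 = -54$)
$N{\left(I,T \right)} = 3 + I$ ($N{\left(I,T \right)} = I + 3 = 3 + I$)
$g{\left(h,w \right)} = 330 - h$ ($g{\left(h,w \right)} = 6 - \left(h + \left(3 + 3\right) \left(-54\right)\right) = 6 - \left(h + 6 \left(-54\right)\right) = 6 - \left(h - 324\right) = 6 - \left(-324 + h\right) = 330 - h$)
$- 10 g{\left(r,-19 \right)} = - 10 \left(330 - 2\right) = \left(-10\right) 328 = -3280$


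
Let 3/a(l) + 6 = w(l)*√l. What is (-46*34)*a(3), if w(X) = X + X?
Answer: -391 - 391*√3 ≈ -1068.2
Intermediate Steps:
w(X) = 2*X
a(l) = 3/(-6 + 2*l^(3/2)) (a(l) = 3/(-6 + (2*l)*√l) = 3/(-6 + 2*l^(3/2)))
(-46*34)*a(3) = (-46*34)*(3/(2*(-3 + 3^(3/2)))) = -2346/(-3 + 3*√3)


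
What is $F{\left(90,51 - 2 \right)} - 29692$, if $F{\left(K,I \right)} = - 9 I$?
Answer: $-30133$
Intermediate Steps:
$F{\left(90,51 - 2 \right)} - 29692 = - 9 \left(51 - 2\right) - 29692 = \left(-9\right) 49 - 29692 = -441 - 29692 = -30133$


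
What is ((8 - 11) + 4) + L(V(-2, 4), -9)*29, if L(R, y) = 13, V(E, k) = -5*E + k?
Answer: 378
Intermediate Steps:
V(E, k) = k - 5*E
((8 - 11) + 4) + L(V(-2, 4), -9)*29 = ((8 - 11) + 4) + 13*29 = (-3 + 4) + 377 = 1 + 377 = 378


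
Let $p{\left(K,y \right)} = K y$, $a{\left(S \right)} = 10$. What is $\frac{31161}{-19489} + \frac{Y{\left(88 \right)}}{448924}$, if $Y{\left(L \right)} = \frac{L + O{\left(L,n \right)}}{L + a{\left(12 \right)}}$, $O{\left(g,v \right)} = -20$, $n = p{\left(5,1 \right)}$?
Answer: $- \frac{342728227405}{214352455982} \approx -1.5989$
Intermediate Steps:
$n = 5$ ($n = 5 \cdot 1 = 5$)
$Y{\left(L \right)} = \frac{-20 + L}{10 + L}$ ($Y{\left(L \right)} = \frac{L - 20}{L + 10} = \frac{-20 + L}{10 + L}$)
$\frac{31161}{-19489} + \frac{Y{\left(88 \right)}}{448924} = \frac{31161}{-19489} + \frac{\frac{1}{10 + 88} \left(-20 + 88\right)}{448924} = 31161 \left(- \frac{1}{19489}\right) + \frac{1}{98} \cdot 68 \cdot \frac{1}{448924} = - \frac{31161}{19489} + \frac{1}{98} \cdot 68 \cdot \frac{1}{448924} = - \frac{31161}{19489} + \frac{34}{49} \cdot \frac{1}{448924} = - \frac{31161}{19489} + \frac{17}{10998638} = - \frac{342728227405}{214352455982}$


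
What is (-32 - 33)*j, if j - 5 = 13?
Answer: -1170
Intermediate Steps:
j = 18 (j = 5 + 13 = 18)
(-32 - 33)*j = (-32 - 33)*18 = -65*18 = -1170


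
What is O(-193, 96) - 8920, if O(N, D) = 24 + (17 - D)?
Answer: -8975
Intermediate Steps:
O(N, D) = 41 - D
O(-193, 96) - 8920 = (41 - 1*96) - 8920 = (41 - 96) - 8920 = -55 - 8920 = -8975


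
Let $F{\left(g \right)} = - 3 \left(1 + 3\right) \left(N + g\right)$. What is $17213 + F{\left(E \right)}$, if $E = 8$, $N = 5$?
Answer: $17057$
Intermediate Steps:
$F{\left(g \right)} = -60 - 12 g$ ($F{\left(g \right)} = - 3 \left(1 + 3\right) \left(5 + g\right) = \left(-3\right) 4 \left(5 + g\right) = - 12 \left(5 + g\right) = -60 - 12 g$)
$17213 + F{\left(E \right)} = 17213 - 156 = 17057$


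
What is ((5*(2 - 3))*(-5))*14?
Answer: 350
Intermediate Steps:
((5*(2 - 3))*(-5))*14 = ((5*(-1))*(-5))*14 = -5*(-5)*14 = 25*14 = 350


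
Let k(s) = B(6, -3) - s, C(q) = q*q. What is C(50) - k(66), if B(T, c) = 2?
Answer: 2564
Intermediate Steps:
C(q) = q**2
k(s) = 2 - s
C(50) - k(66) = 50**2 - (2 - 1*66) = 2500 - (2 - 66) = 2500 - 1*(-64) = 2500 + 64 = 2564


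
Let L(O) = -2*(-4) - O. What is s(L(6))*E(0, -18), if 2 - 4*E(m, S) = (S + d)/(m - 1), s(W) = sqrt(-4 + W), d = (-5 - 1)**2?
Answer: 5*I*sqrt(2) ≈ 7.0711*I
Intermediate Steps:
d = 36 (d = (-6)**2 = 36)
L(O) = 8 - O
E(m, S) = 1/2 - (36 + S)/(4*(-1 + m)) (E(m, S) = 1/2 - (S + 36)/(4*(m - 1)) = 1/2 - (36 + S)/(4*(-1 + m)))
s(L(6))*E(0, -18) = sqrt(-4 + (8 - 1*6))*((-38 - 1*(-18) + 2*0)/(4*(-1 + 0))) = sqrt(-4 + (8 - 6))*((1/4)*(-38 + 18 + 0)/(-1)) = sqrt(-4 + 2)*((1/4)*(-1)*(-20)) = sqrt(-2)*5 = (I*sqrt(2))*5 = 5*I*sqrt(2)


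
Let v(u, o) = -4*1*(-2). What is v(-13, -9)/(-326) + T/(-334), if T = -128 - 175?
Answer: 48053/54442 ≈ 0.88265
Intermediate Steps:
v(u, o) = 8 (v(u, o) = -4*(-2) = 8)
T = -303
v(-13, -9)/(-326) + T/(-334) = 8/(-326) - 303/(-334) = 8*(-1/326) - 303*(-1/334) = -4/163 + 303/334 = 48053/54442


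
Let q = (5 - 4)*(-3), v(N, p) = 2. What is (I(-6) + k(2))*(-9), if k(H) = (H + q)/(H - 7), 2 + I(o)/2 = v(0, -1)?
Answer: -9/5 ≈ -1.8000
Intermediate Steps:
I(o) = 0 (I(o) = -4 + 2*2 = -4 + 4 = 0)
q = -3 (q = 1*(-3) = -3)
k(H) = (-3 + H)/(-7 + H) (k(H) = (H - 3)/(H - 7) = (-3 + H)/(-7 + H))
(I(-6) + k(2))*(-9) = (0 + (-3 + 2)/(-7 + 2))*(-9) = (0 - 1/(-5))*(-9) = (0 - ⅕*(-1))*(-9) = (0 + ⅕)*(-9) = (⅕)*(-9) = -9/5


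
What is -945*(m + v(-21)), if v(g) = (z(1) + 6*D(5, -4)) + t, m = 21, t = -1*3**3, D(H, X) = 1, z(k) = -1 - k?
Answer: 1890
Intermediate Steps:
t = -27 (t = -1*27 = -27)
v(g) = -23 (v(g) = ((-1 - 1*1) + 6*1) - 27 = ((-1 - 1) + 6) - 27 = (-2 + 6) - 27 = 4 - 27 = -23)
-945*(m + v(-21)) = -945*(21 - 23) = -945*(-2) = 1890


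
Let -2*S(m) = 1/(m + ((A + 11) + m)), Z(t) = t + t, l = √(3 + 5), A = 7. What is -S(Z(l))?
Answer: 9/196 - √2/49 ≈ 0.017057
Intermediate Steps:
l = 2*√2 (l = √8 = 2*√2 ≈ 2.8284)
Z(t) = 2*t
S(m) = -1/(2*(18 + 2*m)) (S(m) = -1/(2*(m + ((7 + 11) + m))) = -1/(2*(m + (18 + m))) = -1/(2*(18 + 2*m)))
-S(Z(l)) = -(-1)/(36 + 4*(2*(2*√2))) = -(-1)/(36 + 4*(4*√2)) = -(-1)/(36 + 16*√2) = 1/(36 + 16*√2)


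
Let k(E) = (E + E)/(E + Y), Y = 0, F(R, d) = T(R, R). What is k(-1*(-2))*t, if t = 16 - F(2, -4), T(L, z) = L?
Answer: 28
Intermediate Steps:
F(R, d) = R
t = 14 (t = 16 - 1*2 = 16 - 2 = 14)
k(E) = 2 (k(E) = (E + E)/(E + 0) = (2*E)/E = 2)
k(-1*(-2))*t = 2*14 = 28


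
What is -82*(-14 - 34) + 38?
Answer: 3974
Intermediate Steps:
-82*(-14 - 34) + 38 = -82*(-48) + 38 = 3936 + 38 = 3974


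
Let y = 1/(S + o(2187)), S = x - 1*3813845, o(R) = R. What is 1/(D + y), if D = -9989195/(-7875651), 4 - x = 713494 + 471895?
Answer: 13118322233331/16638809691578 ≈ 0.78842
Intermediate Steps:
x = -1185385 (x = 4 - (713494 + 471895) = 4 - 1*1185389 = 4 - 1185389 = -1185385)
S = -4999230 (S = -1185385 - 1*3813845 = -1185385 - 3813845 = -4999230)
D = 9989195/7875651 (D = -9989195*(-1/7875651) = 9989195/7875651 ≈ 1.2684)
y = -1/4997043 (y = 1/(-4999230 + 2187) = 1/(-4997043) = -1/4997043 ≈ -2.0012e-7)
1/(D + y) = 1/(9989195/7875651 - 1/4997043) = 1/(16638809691578/13118322233331) = 13118322233331/16638809691578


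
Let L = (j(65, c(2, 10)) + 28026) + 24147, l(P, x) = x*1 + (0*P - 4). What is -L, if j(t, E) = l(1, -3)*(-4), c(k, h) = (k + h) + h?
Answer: -52201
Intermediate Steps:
l(P, x) = -4 + x (l(P, x) = x + (0 - 4) = x - 4 = -4 + x)
c(k, h) = k + 2*h (c(k, h) = (h + k) + h = k + 2*h)
j(t, E) = 28 (j(t, E) = (-4 - 3)*(-4) = -7*(-4) = 28)
L = 52201 (L = (28 + 28026) + 24147 = 28054 + 24147 = 52201)
-L = -1*52201 = -52201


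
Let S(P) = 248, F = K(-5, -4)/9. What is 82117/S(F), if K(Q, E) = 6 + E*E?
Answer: 82117/248 ≈ 331.12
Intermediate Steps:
K(Q, E) = 6 + E²
F = 22/9 (F = (6 + (-4)²)/9 = (6 + 16)*(⅑) = 22*(⅑) = 22/9 ≈ 2.4444)
82117/S(F) = 82117/248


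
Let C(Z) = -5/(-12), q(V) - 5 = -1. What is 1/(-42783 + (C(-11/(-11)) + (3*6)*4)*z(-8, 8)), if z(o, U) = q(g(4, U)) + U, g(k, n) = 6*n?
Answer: -1/41914 ≈ -2.3858e-5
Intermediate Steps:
q(V) = 4 (q(V) = 5 - 1 = 4)
z(o, U) = 4 + U
C(Z) = 5/12 (C(Z) = -5*(-1/12) = 5/12)
1/(-42783 + (C(-11/(-11)) + (3*6)*4)*z(-8, 8)) = 1/(-42783 + (5/12 + (3*6)*4)*(4 + 8)) = 1/(-42783 + (5/12 + 18*4)*12) = 1/(-42783 + (5/12 + 72)*12) = 1/(-42783 + (869/12)*12) = 1/(-42783 + 869) = 1/(-41914) = -1/41914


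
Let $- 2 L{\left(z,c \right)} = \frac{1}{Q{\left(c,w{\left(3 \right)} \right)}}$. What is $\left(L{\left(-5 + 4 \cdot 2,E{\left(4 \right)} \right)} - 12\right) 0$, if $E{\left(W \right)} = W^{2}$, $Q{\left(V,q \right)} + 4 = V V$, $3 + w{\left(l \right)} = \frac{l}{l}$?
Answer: $0$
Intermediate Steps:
$w{\left(l \right)} = -2$ ($w{\left(l \right)} = -3 + \frac{l}{l} = -3 + 1 = -2$)
$Q{\left(V,q \right)} = -4 + V^{2}$ ($Q{\left(V,q \right)} = -4 + V V = -4 + V^{2}$)
$L{\left(z,c \right)} = - \frac{1}{2 \left(-4 + c^{2}\right)}$
$\left(L{\left(-5 + 4 \cdot 2,E{\left(4 \right)} \right)} - 12\right) 0 = \left(- \frac{1}{-8 + 2 \left(4^{2}\right)^{2}} - 12\right) 0 = \left(- \frac{1}{-8 + 2 \cdot 16^{2}} - 12\right) 0 = \left(- \frac{1}{-8 + 2 \cdot 256} - 12\right) 0 = \left(- \frac{1}{-8 + 512} - 12\right) 0 = \left(- \frac{1}{504} - 12\right) 0 = \left(- \frac{6049}{504}\right) 0 = 0$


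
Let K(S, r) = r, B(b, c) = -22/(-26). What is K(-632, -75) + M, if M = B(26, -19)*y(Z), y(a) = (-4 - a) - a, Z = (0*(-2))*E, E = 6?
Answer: -1019/13 ≈ -78.385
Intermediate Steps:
B(b, c) = 11/13 (B(b, c) = -22*(-1/26) = 11/13)
Z = 0 (Z = (0*(-2))*6 = 0*6 = 0)
y(a) = -4 - 2*a
M = -44/13 (M = 11*(-4 - 2*0)/13 = 11*(-4 + 0)/13 = (11/13)*(-4) = -44/13 ≈ -3.3846)
K(-632, -75) + M = -75 - 44/13 = -1019/13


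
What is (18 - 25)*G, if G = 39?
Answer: -273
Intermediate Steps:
(18 - 25)*G = (18 - 25)*39 = -7*39 = -273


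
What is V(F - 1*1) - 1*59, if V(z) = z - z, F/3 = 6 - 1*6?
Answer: -59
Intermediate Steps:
F = 0 (F = 3*(6 - 1*6) = 3*(6 - 6) = 3*0 = 0)
V(z) = 0
V(F - 1*1) - 1*59 = 0 - 1*59 = 0 - 59 = -59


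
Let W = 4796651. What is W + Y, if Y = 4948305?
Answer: 9744956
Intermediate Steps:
W + Y = 4796651 + 4948305 = 9744956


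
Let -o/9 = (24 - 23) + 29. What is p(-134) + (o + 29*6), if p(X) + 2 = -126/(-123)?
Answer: -3976/41 ≈ -96.976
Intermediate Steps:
p(X) = -40/41 (p(X) = -2 - 126/(-123) = -2 - 126*(-1/123) = -2 + 42/41 = -40/41)
o = -270 (o = -9*((24 - 23) + 29) = -9*(1 + 29) = -9*30 = -270)
p(-134) + (o + 29*6) = -40/41 + (-270 + 29*6) = -40/41 + (-270 + 174) = -40/41 - 96 = -3976/41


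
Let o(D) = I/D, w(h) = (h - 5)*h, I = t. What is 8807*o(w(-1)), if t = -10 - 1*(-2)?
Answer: -35228/3 ≈ -11743.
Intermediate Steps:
t = -8 (t = -10 + 2 = -8)
I = -8
w(h) = h*(-5 + h) (w(h) = (-5 + h)*h = h*(-5 + h))
o(D) = -8/D
8807*o(w(-1)) = 8807*(-8*(-1/(-5 - 1))) = 8807*(-8/((-1*(-6)))) = 8807*(-8/6) = 8807*(-8*⅙) = 8807*(-4/3) = -35228/3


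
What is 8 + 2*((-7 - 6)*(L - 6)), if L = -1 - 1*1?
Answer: 216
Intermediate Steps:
L = -2 (L = -1 - 1 = -2)
8 + 2*((-7 - 6)*(L - 6)) = 8 + 2*((-7 - 6)*(-2 - 6)) = 8 + 2*(-13*(-8)) = 8 + 2*104 = 8 + 208 = 216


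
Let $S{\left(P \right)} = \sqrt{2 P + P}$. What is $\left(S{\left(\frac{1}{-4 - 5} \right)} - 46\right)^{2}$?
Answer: $\frac{\left(138 - i \sqrt{3}\right)^{2}}{9} \approx 2115.7 - 53.116 i$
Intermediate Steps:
$S{\left(P \right)} = \sqrt{3} \sqrt{P}$ ($S{\left(P \right)} = \sqrt{3 P} = \sqrt{3} \sqrt{P}$)
$\left(S{\left(\frac{1}{-4 - 5} \right)} - 46\right)^{2} = \left(\sqrt{3} \sqrt{\frac{1}{-4 - 5}} - 46\right)^{2} = \left(\sqrt{3} \sqrt{\frac{1}{-9}} - 46\right)^{2} = \left(\sqrt{3} \sqrt{- \frac{1}{9}} - 46\right)^{2} = \left(\sqrt{3} \frac{i}{3} - 46\right)^{2} = \left(\frac{i \sqrt{3}}{3} - 46\right)^{2} = \left(-46 + \frac{i \sqrt{3}}{3}\right)^{2}$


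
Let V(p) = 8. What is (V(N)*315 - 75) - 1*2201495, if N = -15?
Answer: -2199050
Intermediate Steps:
(V(N)*315 - 75) - 1*2201495 = (8*315 - 75) - 1*2201495 = (2520 - 75) - 2201495 = 2445 - 2201495 = -2199050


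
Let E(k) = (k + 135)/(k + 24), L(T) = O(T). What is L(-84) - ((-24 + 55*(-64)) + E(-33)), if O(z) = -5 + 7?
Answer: 10672/3 ≈ 3557.3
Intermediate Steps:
O(z) = 2
L(T) = 2
E(k) = (135 + k)/(24 + k)
L(-84) - ((-24 + 55*(-64)) + E(-33)) = 2 - ((-24 + 55*(-64)) + (135 - 33)/(24 - 33)) = 2 - ((-24 - 3520) + 102/(-9)) = 2 - (-3544 - ⅑*102) = 2 - (-3544 - 34/3) = 2 - 1*(-10666/3) = 2 + 10666/3 = 10672/3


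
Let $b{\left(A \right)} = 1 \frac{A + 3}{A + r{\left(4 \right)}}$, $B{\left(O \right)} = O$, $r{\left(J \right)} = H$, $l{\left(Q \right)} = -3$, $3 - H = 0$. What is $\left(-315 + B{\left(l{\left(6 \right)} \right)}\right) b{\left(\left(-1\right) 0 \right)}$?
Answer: $-318$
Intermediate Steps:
$H = 3$ ($H = 3 - 0 = 3 + 0 = 3$)
$r{\left(J \right)} = 3$
$b{\left(A \right)} = 1$ ($b{\left(A \right)} = 1 \frac{A + 3}{A + 3} = 1 \frac{3 + A}{3 + A} = 1 \cdot 1 = 1$)
$\left(-315 + B{\left(l{\left(6 \right)} \right)}\right) b{\left(\left(-1\right) 0 \right)} = \left(-315 - 3\right) 1 = \left(-318\right) 1 = -318$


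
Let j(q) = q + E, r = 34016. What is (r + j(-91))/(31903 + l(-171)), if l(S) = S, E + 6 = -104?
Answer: 33815/31732 ≈ 1.0656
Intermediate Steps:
E = -110 (E = -6 - 104 = -110)
j(q) = -110 + q (j(q) = q - 110 = -110 + q)
(r + j(-91))/(31903 + l(-171)) = (34016 + (-110 - 91))/(31903 - 171) = (34016 - 201)/31732 = 33815*(1/31732) = 33815/31732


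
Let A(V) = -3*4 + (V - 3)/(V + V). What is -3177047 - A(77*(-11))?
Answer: -2690949070/847 ≈ -3.1770e+6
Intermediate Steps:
A(V) = -12 + (-3 + V)/(2*V) (A(V) = -12 + (-3 + V)/((2*V)) = -12 + (-3 + V)*(1/(2*V)) = -12 + (-3 + V)/(2*V))
-3177047 - A(77*(-11)) = -3177047 - (-3 - 1771*(-11))/(2*(77*(-11))) = -3177047 - (-3 - 23*(-847))/(2*(-847)) = -3177047 - (-1)*(-3 + 19481)/(2*847) = -3177047 - (-1)*19478/(2*847) = -3177047 - 1*(-9739/847) = -3177047 + 9739/847 = -2690949070/847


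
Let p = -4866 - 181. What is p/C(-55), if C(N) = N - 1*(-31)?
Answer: 5047/24 ≈ 210.29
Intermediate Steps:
C(N) = 31 + N (C(N) = N + 31 = 31 + N)
p = -5047
p/C(-55) = -5047/(31 - 55) = -5047/(-24) = -5047*(-1/24) = 5047/24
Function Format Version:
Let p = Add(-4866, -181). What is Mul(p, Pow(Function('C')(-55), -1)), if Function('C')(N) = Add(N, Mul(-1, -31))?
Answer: Rational(5047, 24) ≈ 210.29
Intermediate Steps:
Function('C')(N) = Add(31, N) (Function('C')(N) = Add(N, 31) = Add(31, N))
p = -5047
Mul(p, Pow(Function('C')(-55), -1)) = Mul(-5047, Pow(Add(31, -55), -1)) = Mul(-5047, Pow(-24, -1)) = Mul(-5047, Rational(-1, 24)) = Rational(5047, 24)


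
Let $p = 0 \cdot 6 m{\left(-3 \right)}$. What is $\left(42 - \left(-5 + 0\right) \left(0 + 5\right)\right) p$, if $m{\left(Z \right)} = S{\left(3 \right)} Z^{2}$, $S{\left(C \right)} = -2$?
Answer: $0$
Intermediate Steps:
$m{\left(Z \right)} = - 2 Z^{2}$
$p = 0$ ($p = 0 \cdot 6 \left(- 2 \left(-3\right)^{2}\right) = 0 \left(\left(-2\right) 9\right) = 0 \left(-18\right) = 0$)
$\left(42 - \left(-5 + 0\right) \left(0 + 5\right)\right) p = \left(42 - \left(-5 + 0\right) \left(0 + 5\right)\right) 0 = \left(42 - \left(-5\right) 5\right) 0 = \left(42 - -25\right) 0 = \left(42 + 25\right) 0 = 67 \cdot 0 = 0$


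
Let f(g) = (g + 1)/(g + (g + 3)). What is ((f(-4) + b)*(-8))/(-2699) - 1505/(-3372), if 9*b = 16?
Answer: 61892069/136515420 ≈ 0.45337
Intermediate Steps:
b = 16/9 (b = (1/9)*16 = 16/9 ≈ 1.7778)
f(g) = (1 + g)/(3 + 2*g) (f(g) = (1 + g)/(g + (3 + g)) = (1 + g)/(3 + 2*g))
((f(-4) + b)*(-8))/(-2699) - 1505/(-3372) = (((1 - 4)/(3 + 2*(-4)) + 16/9)*(-8))/(-2699) - 1505/(-3372) = ((-3/(3 - 8) + 16/9)*(-8))*(-1/2699) - 1505*(-1/3372) = ((-3/(-5) + 16/9)*(-8))*(-1/2699) + 1505/3372 = ((-1/5*(-3) + 16/9)*(-8))*(-1/2699) + 1505/3372 = ((3/5 + 16/9)*(-8))*(-1/2699) + 1505/3372 = ((107/45)*(-8))*(-1/2699) + 1505/3372 = -856/45*(-1/2699) + 1505/3372 = 856/121455 + 1505/3372 = 61892069/136515420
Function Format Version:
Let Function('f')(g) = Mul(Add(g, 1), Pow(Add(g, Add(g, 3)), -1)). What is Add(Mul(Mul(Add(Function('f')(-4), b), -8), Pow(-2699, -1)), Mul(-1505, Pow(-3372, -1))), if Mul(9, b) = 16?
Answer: Rational(61892069, 136515420) ≈ 0.45337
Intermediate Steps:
b = Rational(16, 9) (b = Mul(Rational(1, 9), 16) = Rational(16, 9) ≈ 1.7778)
Function('f')(g) = Mul(Pow(Add(3, Mul(2, g)), -1), Add(1, g)) (Function('f')(g) = Mul(Add(1, g), Pow(Add(g, Add(3, g)), -1)) = Mul(Add(1, g), Pow(Add(3, Mul(2, g)), -1)) = Mul(Pow(Add(3, Mul(2, g)), -1), Add(1, g)))
Add(Mul(Mul(Add(Function('f')(-4), b), -8), Pow(-2699, -1)), Mul(-1505, Pow(-3372, -1))) = Add(Mul(Mul(Add(Mul(Pow(Add(3, Mul(2, -4)), -1), Add(1, -4)), Rational(16, 9)), -8), Pow(-2699, -1)), Mul(-1505, Pow(-3372, -1))) = Add(Mul(Mul(Add(Mul(Pow(Add(3, -8), -1), -3), Rational(16, 9)), -8), Rational(-1, 2699)), Mul(-1505, Rational(-1, 3372))) = Add(Mul(Mul(Add(Mul(Pow(-5, -1), -3), Rational(16, 9)), -8), Rational(-1, 2699)), Rational(1505, 3372)) = Add(Mul(Mul(Add(Mul(Rational(-1, 5), -3), Rational(16, 9)), -8), Rational(-1, 2699)), Rational(1505, 3372)) = Add(Mul(Mul(Add(Rational(3, 5), Rational(16, 9)), -8), Rational(-1, 2699)), Rational(1505, 3372)) = Add(Mul(Mul(Rational(107, 45), -8), Rational(-1, 2699)), Rational(1505, 3372)) = Add(Mul(Rational(-856, 45), Rational(-1, 2699)), Rational(1505, 3372)) = Add(Rational(856, 121455), Rational(1505, 3372)) = Rational(61892069, 136515420)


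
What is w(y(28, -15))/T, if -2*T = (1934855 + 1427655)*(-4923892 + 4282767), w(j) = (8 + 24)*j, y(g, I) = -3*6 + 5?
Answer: -416/1077894611875 ≈ -3.8594e-10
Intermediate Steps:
y(g, I) = -13 (y(g, I) = -18 + 5 = -13)
w(j) = 32*j
T = 1077894611875 (T = -(1934855 + 1427655)*(-4923892 + 4282767)/2 = -1681255*(-641125) = -½*(-2155789223750) = 1077894611875)
w(y(28, -15))/T = (32*(-13))/1077894611875 = -416*1/1077894611875 = -416/1077894611875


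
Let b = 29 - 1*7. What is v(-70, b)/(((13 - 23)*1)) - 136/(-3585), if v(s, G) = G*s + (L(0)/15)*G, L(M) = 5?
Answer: 183199/1195 ≈ 153.30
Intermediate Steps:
b = 22 (b = 29 - 7 = 22)
v(s, G) = G/3 + G*s (v(s, G) = G*s + (5/15)*G = G*s + (5*(1/15))*G = G*s + G/3 = G/3 + G*s)
v(-70, b)/(((13 - 23)*1)) - 136/(-3585) = (22*(⅓ - 70))/(((13 - 23)*1)) - 136/(-3585) = (22*(-209/3))/((-10*1)) - 136*(-1/3585) = -4598/3/(-10) + 136/3585 = -4598/3*(-⅒) + 136/3585 = 2299/15 + 136/3585 = 183199/1195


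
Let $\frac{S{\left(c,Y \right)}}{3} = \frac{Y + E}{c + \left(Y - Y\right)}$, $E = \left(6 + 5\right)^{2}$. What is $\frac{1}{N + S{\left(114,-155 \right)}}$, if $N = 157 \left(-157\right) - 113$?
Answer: $- \frac{19}{470495} \approx -4.0383 \cdot 10^{-5}$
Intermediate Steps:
$E = 121$ ($E = 11^{2} = 121$)
$S{\left(c,Y \right)} = \frac{3 \left(121 + Y\right)}{c}$ ($S{\left(c,Y \right)} = 3 \frac{Y + 121}{c + \left(Y - Y\right)} = 3 \frac{121 + Y}{c + 0} = 3 \frac{121 + Y}{c} = \frac{3 \left(121 + Y\right)}{c}$)
$N = -24762$ ($N = -24649 - 113 = -24762$)
$\frac{1}{N + S{\left(114,-155 \right)}} = \frac{1}{-24762 + \frac{3 \left(121 - 155\right)}{114}} = \frac{1}{-24762 + 3 \cdot \frac{1}{114} \left(-34\right)} = \frac{1}{-24762 - \frac{17}{19}} = \frac{1}{- \frac{470495}{19}} = - \frac{19}{470495}$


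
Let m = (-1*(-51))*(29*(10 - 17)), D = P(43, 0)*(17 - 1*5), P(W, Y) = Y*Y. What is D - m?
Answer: 10353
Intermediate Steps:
P(W, Y) = Y**2
D = 0 (D = 0**2*(17 - 1*5) = 0*(17 - 5) = 0*12 = 0)
m = -10353 (m = 51*(29*(-7)) = 51*(-203) = -10353)
D - m = 0 - 1*(-10353) = 0 + 10353 = 10353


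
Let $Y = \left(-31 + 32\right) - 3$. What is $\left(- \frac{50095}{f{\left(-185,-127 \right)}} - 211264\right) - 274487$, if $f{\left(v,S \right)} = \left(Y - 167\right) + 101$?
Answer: $- \frac{32980973}{68} \approx -4.8501 \cdot 10^{5}$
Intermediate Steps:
$Y = -2$ ($Y = 1 - 3 = -2$)
$f{\left(v,S \right)} = -68$ ($f{\left(v,S \right)} = \left(-2 - 167\right) + 101 = -169 + 101 = -68$)
$\left(- \frac{50095}{f{\left(-185,-127 \right)}} - 211264\right) - 274487 = \left(- \frac{50095}{-68} - 211264\right) - 274487 = \left(\left(-50095\right) \left(- \frac{1}{68}\right) - 211264\right) - 274487 = \left(\frac{50095}{68} - 211264\right) - 274487 = - \frac{14315857}{68} - 274487 = - \frac{32980973}{68}$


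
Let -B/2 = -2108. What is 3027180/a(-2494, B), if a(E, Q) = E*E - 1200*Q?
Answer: 756795/290209 ≈ 2.6078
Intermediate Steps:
B = 4216 (B = -2*(-2108) = 4216)
a(E, Q) = E² - 1200*Q
3027180/a(-2494, B) = 3027180/((-2494)² - 1200*4216) = 3027180/(6220036 - 5059200) = 3027180/1160836 = 3027180*(1/1160836) = 756795/290209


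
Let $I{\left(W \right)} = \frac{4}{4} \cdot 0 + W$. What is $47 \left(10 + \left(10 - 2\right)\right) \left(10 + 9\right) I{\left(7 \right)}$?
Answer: $112518$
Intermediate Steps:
$I{\left(W \right)} = W$ ($I{\left(W \right)} = 4 \cdot \frac{1}{4} \cdot 0 + W = 1 \cdot 0 + W = 0 + W = W$)
$47 \left(10 + \left(10 - 2\right)\right) \left(10 + 9\right) I{\left(7 \right)} = 47 \left(10 + \left(10 - 2\right)\right) \left(10 + 9\right) 7 = 47 \left(10 + 8\right) 19 \cdot 7 = 47 \cdot 18 \cdot 19 \cdot 7 = 47 \cdot 342 \cdot 7 = 16074 \cdot 7 = 112518$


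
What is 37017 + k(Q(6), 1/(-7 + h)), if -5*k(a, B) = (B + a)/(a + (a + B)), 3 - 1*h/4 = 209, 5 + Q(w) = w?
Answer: 61485071/1661 ≈ 37017.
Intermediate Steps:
Q(w) = -5 + w
h = -824 (h = 12 - 4*209 = 12 - 836 = -824)
k(a, B) = -(B + a)/(5*(B + 2*a)) (k(a, B) = -(B + a)/(5*(a + (a + B))) = -(B + a)/(5*(a + (B + a))) = -(B + a)/(5*(B + 2*a)))
37017 + k(Q(6), 1/(-7 + h)) = 37017 + (-1/(-7 - 824) - (-5 + 6))/(5*(1/(-7 - 824) + 2*(-5 + 6))) = 37017 + (-1/(-831) - 1*1)/(5*(1/(-831) + 2*1)) = 37017 + (-1*(-1/831) - 1)/(5*(-1/831 + 2)) = 37017 + (1/831 - 1)/(5*(1661/831)) = 37017 + (1/5)*(831/1661)*(-830/831) = 37017 - 166/1661 = 61485071/1661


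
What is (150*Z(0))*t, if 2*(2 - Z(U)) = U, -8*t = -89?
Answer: 6675/2 ≈ 3337.5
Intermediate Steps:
t = 89/8 (t = -1/8*(-89) = 89/8 ≈ 11.125)
Z(U) = 2 - U/2
(150*Z(0))*t = (150*(2 - 1/2*0))*(89/8) = (150*(2 + 0))*(89/8) = (150*2)*(89/8) = 300*(89/8) = 6675/2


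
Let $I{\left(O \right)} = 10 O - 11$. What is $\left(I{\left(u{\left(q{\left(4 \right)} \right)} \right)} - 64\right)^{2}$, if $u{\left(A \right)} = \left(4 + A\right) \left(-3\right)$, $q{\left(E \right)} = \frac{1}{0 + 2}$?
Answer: $44100$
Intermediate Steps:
$q{\left(E \right)} = \frac{1}{2}$
$u{\left(A \right)} = -12 - 3 A$
$I{\left(O \right)} = -11 + 10 O$
$\left(I{\left(u{\left(q{\left(4 \right)} \right)} \right)} - 64\right)^{2} = \left(\left(-11 + 10 \left(-12 - \frac{3}{2}\right)\right) - 64\right)^{2} = \left(\left(-11 + 10 \left(- \frac{27}{2}\right)\right) - 64\right)^{2} = \left(\left(-11 - 135\right) - 64\right)^{2} = \left(-146 - 64\right)^{2} = \left(-210\right)^{2} = 44100$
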